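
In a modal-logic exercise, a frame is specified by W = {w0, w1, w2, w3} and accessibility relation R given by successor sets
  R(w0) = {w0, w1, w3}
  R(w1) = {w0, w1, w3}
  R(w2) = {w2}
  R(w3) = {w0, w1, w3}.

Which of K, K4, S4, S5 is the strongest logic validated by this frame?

Transitive (axiom 4): yes — every two-step R-path is closed by a direct edge.
Reflexive (axiom T): yes — every world is R-related to itself.
Euclidean (axiom 5): yes — any two successors of a common world are R-related.
So F validates K, K4, S4, S5. The strongest is S5.

S5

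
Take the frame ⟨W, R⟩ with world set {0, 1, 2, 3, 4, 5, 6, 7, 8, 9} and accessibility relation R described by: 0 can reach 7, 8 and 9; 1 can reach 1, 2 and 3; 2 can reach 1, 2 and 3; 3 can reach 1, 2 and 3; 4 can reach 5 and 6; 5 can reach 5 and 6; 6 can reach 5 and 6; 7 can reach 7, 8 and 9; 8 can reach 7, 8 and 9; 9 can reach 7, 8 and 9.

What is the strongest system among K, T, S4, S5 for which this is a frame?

Reflexive (axiom T): no — 0 is not related to itself.
Transitive (axiom 4): yes — every two-step R-path is closed by a direct edge.
Euclidean (axiom 5): yes — any two successors of a common world are R-related.
So F validates K; T would additionally require R to be reflexive. The strongest is K.

K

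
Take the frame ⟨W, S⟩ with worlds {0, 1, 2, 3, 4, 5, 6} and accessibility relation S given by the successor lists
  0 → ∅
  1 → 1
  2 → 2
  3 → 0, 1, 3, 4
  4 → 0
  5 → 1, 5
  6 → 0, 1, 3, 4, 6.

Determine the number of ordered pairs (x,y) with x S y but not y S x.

Enumerating: (3,0), (3,1), (3,4), (4,0), (5,1), (6,0), (6,1), (6,3), (6,4).

9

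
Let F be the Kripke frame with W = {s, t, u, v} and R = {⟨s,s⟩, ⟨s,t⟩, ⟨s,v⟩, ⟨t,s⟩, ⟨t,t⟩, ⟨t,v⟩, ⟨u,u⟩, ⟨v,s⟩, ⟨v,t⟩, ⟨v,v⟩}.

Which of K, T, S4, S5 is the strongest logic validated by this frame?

Reflexive (axiom T): yes — every world is R-related to itself.
Transitive (axiom 4): yes — every two-step R-path is closed by a direct edge.
Euclidean (axiom 5): yes — any two successors of a common world are R-related.
So F validates K, T, S4, S5. The strongest is S5.

S5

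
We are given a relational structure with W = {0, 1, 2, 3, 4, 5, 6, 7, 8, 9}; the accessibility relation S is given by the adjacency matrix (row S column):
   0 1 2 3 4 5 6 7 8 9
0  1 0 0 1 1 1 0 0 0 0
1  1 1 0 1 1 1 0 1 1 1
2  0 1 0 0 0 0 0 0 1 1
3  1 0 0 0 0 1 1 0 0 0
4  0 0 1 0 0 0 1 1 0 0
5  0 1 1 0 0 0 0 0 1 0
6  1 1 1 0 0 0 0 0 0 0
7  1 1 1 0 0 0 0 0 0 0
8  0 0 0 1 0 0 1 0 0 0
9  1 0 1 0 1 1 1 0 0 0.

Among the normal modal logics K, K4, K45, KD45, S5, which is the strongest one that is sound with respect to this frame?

K

Transitive (axiom 4): no — 0 S 3 and 3 S 6, but not 0 S 6.
Euclidean (axiom 5): no — 0 S 3 and 0 S 4, but not 3 S 4.
Serial (axiom D): yes — every world has a successor (e.g. 0 S 0).
Reflexive (axiom T): no — 2 is not related to itself.
So F validates K; K4 would additionally require S to be transitive. The strongest is K.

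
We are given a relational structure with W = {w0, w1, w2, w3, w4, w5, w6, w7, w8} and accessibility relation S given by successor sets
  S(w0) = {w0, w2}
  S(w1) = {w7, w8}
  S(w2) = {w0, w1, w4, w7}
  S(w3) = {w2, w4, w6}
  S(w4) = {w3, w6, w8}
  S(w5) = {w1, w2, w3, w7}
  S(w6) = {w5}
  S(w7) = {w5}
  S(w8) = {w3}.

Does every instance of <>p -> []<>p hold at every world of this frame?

Axiom 5 corresponds to the accessibility relation being Euclidean.
Euclidean: no — w1 S w7 and w1 S w8, but not w7 S w8.

No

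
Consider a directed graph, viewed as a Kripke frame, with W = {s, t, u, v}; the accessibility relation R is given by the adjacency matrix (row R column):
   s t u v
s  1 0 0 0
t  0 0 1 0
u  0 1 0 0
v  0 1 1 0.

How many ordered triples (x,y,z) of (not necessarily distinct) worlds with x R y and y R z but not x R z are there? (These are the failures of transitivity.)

Enumerating: (t,u,t), (u,t,u).

2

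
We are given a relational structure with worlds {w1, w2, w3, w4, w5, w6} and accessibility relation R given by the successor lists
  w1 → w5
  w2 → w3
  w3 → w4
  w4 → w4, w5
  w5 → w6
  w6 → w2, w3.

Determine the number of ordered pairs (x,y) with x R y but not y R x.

7

Enumerating: (w1,w5), (w2,w3), (w3,w4), (w4,w5), (w5,w6), (w6,w2), (w6,w3).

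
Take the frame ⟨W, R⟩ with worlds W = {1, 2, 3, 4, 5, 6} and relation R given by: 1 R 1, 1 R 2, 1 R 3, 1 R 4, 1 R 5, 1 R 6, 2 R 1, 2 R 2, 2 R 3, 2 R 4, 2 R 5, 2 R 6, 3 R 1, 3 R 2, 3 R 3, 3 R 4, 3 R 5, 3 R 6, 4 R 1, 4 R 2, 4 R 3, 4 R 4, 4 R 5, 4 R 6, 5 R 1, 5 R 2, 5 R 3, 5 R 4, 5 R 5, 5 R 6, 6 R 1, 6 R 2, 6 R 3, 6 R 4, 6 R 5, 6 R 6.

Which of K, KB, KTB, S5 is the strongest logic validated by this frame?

Symmetric (axiom B): yes — every pair in R has its reverse in R.
Reflexive (axiom T): yes — every world is R-related to itself.
Euclidean (axiom 5): yes — any two successors of a common world are R-related.
So F validates K, KB, KTB, S5. The strongest is S5.

S5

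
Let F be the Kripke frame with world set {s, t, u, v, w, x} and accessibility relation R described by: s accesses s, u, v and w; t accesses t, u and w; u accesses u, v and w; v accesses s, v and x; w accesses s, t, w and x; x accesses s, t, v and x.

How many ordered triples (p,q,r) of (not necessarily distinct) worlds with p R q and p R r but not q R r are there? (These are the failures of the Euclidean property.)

Enumerating: (s,u,s), (s,v,u), (s,v,w), (s,w,u), (s,w,v), (t,u,t), (t,w,u), (u,v,u), (u,v,w), (u,w,u), (u,w,v), (v,s,x), … and 11 more.
Total: 23.

23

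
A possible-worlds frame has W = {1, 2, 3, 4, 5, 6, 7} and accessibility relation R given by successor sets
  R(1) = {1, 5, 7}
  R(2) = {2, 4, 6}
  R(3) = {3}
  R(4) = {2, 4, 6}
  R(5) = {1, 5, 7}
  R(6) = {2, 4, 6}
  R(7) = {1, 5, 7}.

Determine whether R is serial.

Serial: yes — every world has a successor (e.g. 1 R 1).

Yes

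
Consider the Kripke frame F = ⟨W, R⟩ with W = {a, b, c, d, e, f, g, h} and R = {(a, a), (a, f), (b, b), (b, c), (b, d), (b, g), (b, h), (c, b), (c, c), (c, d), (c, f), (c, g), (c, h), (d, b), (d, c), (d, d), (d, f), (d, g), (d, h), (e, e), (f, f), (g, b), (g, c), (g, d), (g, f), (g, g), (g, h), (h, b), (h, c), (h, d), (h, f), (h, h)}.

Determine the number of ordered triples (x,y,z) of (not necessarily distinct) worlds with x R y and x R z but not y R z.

Enumerating: (a,f,a), (b,h,g), (c,b,f), (c,f,b), (c,f,c), (c,f,d), (c,f,g), (c,f,h), (c,h,g), (d,b,f), (d,f,b), (d,f,c), … and 16 more.
Total: 28.

28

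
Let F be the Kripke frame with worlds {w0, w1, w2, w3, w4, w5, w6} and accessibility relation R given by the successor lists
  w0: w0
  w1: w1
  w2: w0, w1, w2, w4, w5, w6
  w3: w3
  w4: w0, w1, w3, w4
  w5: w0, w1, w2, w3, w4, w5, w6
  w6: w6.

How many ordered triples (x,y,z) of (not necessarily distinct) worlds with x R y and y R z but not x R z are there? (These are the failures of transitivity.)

2

Enumerating: (w2,w4,w3), (w2,w5,w3).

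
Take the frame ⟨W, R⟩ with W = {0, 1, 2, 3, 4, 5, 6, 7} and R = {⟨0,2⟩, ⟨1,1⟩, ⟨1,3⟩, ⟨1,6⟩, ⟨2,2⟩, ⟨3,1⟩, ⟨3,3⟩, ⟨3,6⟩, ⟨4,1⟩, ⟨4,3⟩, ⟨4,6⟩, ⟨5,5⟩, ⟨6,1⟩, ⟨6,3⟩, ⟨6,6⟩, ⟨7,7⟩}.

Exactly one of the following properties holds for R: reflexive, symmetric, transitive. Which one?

transitive

Reflexive: no — 0 is not related to itself.
Symmetric: no — 0 R 2 but not 2 R 0.
Transitive: yes — every two-step R-path is closed by a direct edge.
Only transitive holds.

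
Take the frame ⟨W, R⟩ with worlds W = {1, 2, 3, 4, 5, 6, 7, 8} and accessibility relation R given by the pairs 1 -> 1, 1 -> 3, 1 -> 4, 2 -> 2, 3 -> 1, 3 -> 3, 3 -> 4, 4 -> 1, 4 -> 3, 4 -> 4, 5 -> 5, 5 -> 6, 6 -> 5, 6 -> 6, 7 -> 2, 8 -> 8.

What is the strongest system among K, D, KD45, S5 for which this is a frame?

KD45

Serial (axiom D): yes — every world has a successor (e.g. 1 R 1).
Euclidean (axiom 5): yes — any two successors of a common world are R-related.
Transitive (axiom 4): yes — every two-step R-path is closed by a direct edge.
Reflexive (axiom T): no — 7 is not related to itself.
So F validates K, D, KD45; S5 would additionally require R to be reflexive. The strongest is KD45.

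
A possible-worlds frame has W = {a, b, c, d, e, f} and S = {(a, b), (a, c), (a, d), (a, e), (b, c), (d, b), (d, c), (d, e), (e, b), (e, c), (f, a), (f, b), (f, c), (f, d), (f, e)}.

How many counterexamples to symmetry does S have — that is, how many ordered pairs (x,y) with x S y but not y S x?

15

Enumerating: (a,b), (a,c), (a,d), (a,e), (b,c), (d,b), (d,c), (d,e), (e,b), (e,c), (f,a), (f,b), (f,c), (f,d), (f,e).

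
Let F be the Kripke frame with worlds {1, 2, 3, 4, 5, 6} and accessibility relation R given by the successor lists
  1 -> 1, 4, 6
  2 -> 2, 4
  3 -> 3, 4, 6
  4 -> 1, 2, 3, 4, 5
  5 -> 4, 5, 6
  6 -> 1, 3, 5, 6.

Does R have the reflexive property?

Reflexive: yes — every world is R-related to itself.

Yes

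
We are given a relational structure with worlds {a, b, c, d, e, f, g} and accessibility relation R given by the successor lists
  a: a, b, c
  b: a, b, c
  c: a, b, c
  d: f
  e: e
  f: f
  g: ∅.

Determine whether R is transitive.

Yes

Transitive: yes — every two-step R-path is closed by a direct edge.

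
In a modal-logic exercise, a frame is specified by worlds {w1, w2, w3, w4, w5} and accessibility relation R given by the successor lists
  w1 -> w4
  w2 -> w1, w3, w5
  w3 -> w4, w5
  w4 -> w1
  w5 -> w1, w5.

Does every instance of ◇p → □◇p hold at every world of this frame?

Axiom 5 corresponds to the accessibility relation being Euclidean.
Euclidean: no — w2 R w1 and w2 R w3, but not w1 R w3.

No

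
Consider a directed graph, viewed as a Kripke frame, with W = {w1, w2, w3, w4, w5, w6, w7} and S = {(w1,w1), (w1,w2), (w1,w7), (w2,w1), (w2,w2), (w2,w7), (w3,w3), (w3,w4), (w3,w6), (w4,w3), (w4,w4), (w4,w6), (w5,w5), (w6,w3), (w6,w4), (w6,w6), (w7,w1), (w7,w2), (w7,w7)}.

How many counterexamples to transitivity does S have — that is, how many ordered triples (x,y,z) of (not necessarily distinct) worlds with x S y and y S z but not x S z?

S is transitive; there are no such tuples.

0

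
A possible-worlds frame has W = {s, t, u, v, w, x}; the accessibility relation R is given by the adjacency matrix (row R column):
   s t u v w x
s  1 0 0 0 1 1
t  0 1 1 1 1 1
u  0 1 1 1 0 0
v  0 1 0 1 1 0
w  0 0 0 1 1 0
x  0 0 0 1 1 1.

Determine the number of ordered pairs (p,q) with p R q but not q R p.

Enumerating: (s,w), (s,x), (t,w), (t,x), (u,v), (x,v), (x,w).

7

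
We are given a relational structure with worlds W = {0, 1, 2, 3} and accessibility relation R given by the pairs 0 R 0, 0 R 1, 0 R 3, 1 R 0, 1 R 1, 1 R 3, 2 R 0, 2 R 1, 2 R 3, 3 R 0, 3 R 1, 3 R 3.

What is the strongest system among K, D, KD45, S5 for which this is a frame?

Serial (axiom D): yes — every world has a successor (e.g. 0 R 0).
Euclidean (axiom 5): yes — any two successors of a common world are R-related.
Transitive (axiom 4): yes — every two-step R-path is closed by a direct edge.
Reflexive (axiom T): no — 2 is not related to itself.
So F validates K, D, KD45; S5 would additionally require R to be reflexive. The strongest is KD45.

KD45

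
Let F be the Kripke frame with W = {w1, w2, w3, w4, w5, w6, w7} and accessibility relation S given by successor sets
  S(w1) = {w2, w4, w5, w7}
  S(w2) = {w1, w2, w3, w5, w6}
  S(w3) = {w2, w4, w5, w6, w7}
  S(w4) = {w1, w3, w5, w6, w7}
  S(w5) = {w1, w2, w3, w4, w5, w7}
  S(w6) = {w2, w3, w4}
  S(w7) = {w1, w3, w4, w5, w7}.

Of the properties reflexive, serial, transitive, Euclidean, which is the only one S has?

serial

Reflexive: no — w1 is not related to itself.
Serial: yes — every world has a successor (e.g. w1 S w2).
Transitive: no — w1 S w2 and w2 S w3, but not w1 S w3.
Euclidean: no — w1 S w2 and w1 S w4, but not w2 S w4.
Only serial holds.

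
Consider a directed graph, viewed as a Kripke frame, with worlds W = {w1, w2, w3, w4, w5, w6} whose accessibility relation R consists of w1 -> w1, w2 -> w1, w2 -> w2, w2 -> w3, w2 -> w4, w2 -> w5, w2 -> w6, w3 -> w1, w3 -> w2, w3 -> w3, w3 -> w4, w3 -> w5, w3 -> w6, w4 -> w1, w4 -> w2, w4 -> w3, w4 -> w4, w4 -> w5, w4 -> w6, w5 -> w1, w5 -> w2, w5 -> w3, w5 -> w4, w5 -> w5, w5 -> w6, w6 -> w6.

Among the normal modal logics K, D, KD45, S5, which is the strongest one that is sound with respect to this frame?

Serial (axiom D): yes — every world has a successor (e.g. w1 R w1).
Euclidean (axiom 5): no — w2 R w1 and w2 R w3, but not w1 R w3.
Transitive (axiom 4): yes — every two-step R-path is closed by a direct edge.
Reflexive (axiom T): yes — every world is R-related to itself.
So F validates K, D; KD45 would additionally require R to be Euclidean. The strongest is D.

D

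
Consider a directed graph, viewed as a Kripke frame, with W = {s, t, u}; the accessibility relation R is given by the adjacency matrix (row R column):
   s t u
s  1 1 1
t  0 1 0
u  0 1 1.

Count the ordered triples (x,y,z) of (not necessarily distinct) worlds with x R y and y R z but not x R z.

R is transitive; there are no such tuples.

0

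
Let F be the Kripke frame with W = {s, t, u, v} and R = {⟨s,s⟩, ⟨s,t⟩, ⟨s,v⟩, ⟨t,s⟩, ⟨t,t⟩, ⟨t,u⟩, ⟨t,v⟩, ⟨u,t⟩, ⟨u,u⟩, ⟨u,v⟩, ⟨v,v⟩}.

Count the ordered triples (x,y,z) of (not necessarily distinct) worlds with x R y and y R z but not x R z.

Enumerating: (s,t,u), (u,t,s).

2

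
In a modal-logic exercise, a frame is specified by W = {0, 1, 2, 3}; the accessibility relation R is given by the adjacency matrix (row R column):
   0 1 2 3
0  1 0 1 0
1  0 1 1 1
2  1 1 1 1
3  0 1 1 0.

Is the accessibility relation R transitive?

Transitive: no — 0 R 2 and 2 R 1, but not 0 R 1.

No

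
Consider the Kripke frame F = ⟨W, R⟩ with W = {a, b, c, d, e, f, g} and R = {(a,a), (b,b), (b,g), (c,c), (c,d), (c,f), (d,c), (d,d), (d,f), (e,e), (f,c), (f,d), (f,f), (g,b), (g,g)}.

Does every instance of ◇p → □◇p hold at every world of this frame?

Yes

The schema 5 characterises exactly the Euclidean frames.
Euclidean: yes — any two successors of a common world are R-related.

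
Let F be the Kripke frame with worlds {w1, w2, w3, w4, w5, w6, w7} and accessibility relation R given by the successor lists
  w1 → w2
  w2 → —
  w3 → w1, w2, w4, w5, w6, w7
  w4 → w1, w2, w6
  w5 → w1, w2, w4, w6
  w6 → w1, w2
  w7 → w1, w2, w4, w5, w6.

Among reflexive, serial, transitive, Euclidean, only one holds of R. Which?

Reflexive: no — w1 is not related to itself.
Serial: no — w2 has no R-successor.
Transitive: yes — every two-step R-path is closed by a direct edge.
Euclidean: no — w3 R w1 and w3 R w4, but not w1 R w4.
Only transitive holds.

transitive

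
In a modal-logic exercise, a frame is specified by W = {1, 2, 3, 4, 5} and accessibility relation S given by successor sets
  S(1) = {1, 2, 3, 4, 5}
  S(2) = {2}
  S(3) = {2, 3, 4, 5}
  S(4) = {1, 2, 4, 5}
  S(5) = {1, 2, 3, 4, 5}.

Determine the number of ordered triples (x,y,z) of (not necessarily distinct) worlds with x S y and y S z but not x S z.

4

Enumerating: (3,4,1), (3,5,1), (4,1,3), (4,5,3).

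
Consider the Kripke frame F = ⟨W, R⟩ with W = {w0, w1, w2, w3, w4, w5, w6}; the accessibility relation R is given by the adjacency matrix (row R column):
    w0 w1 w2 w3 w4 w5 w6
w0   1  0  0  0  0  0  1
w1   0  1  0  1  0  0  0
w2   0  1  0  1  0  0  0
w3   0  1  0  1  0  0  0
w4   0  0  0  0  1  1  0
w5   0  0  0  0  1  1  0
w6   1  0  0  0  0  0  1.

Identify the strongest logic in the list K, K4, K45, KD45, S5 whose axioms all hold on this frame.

Transitive (axiom 4): yes — every two-step R-path is closed by a direct edge.
Euclidean (axiom 5): yes — any two successors of a common world are R-related.
Serial (axiom D): yes — every world has a successor (e.g. w0 R w0).
Reflexive (axiom T): no — w2 is not related to itself.
So F validates K, K4, K45, KD45; S5 would additionally require R to be reflexive. The strongest is KD45.

KD45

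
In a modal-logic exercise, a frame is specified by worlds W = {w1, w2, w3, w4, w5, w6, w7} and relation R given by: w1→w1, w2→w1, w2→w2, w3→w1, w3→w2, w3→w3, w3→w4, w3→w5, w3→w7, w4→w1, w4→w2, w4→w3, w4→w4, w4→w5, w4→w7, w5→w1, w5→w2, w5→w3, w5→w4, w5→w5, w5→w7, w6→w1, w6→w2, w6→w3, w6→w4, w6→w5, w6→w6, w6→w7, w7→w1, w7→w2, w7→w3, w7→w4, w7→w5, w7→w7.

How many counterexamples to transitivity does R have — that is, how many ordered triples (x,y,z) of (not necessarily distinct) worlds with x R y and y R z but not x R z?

0

R is transitive; there are no such tuples.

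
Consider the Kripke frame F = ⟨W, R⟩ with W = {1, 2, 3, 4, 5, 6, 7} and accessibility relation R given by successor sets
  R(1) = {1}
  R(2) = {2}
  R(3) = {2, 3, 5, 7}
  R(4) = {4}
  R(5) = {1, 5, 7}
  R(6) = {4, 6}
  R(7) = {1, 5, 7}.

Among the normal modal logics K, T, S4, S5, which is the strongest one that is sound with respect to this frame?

Reflexive (axiom T): yes — every world is R-related to itself.
Transitive (axiom 4): no — 3 R 5 and 5 R 1, but not 3 R 1.
Euclidean (axiom 5): no — 3 R 2 and 3 R 5, but not 2 R 5.
So F validates K, T; S4 would additionally require R to be transitive. The strongest is T.

T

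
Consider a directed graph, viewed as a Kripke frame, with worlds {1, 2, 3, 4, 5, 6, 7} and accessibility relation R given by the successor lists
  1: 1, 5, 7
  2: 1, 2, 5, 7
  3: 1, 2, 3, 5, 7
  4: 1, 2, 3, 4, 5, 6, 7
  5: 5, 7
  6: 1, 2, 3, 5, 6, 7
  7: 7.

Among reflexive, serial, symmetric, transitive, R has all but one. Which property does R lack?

Reflexive: yes — every world is R-related to itself.
Serial: yes — every world has a successor (e.g. 1 R 1).
Symmetric: no — 1 R 5 but not 5 R 1.
Transitive: yes — every two-step R-path is closed by a direct edge.
Only symmetric fails.

symmetric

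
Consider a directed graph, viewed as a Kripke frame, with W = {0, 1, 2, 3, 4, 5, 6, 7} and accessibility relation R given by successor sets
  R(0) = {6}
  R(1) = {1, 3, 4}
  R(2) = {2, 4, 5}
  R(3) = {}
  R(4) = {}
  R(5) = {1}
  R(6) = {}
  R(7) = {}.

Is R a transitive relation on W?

Transitive: no — 2 R 5 and 5 R 1, but not 2 R 1.

No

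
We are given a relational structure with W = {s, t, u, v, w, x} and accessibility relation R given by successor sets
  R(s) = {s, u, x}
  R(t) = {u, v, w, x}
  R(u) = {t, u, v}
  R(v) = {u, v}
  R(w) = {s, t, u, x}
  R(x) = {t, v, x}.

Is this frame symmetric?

Symmetric: no — s R u but not u R s.

No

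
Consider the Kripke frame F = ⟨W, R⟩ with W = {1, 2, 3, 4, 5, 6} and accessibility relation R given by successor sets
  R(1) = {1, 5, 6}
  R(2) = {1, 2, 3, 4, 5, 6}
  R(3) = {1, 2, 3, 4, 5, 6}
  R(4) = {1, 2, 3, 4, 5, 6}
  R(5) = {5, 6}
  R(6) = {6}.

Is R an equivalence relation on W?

Reflexive: yes — every world is R-related to itself.
Symmetric: no — 1 R 5 but not 5 R 1.
Transitive: yes — every two-step R-path is closed by a direct edge.
So R is not an equivalence relation.

No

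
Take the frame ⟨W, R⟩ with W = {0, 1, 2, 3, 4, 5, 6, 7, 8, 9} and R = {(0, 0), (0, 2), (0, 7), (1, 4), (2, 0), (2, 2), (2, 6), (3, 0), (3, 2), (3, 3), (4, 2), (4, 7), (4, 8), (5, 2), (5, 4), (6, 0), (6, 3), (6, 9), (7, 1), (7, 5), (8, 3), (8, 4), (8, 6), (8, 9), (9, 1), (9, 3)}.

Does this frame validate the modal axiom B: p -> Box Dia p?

By correspondence theory, B is valid on a frame iff R is symmetric.
Symmetric: no — 0 R 7 but not 7 R 0.

No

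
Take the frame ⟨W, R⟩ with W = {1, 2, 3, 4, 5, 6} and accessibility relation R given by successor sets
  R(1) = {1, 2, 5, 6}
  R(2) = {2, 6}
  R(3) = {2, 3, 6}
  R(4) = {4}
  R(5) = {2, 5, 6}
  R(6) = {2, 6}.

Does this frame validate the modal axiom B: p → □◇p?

No

The schema B characterises exactly the symmetric frames.
Symmetric: no — 1 R 2 but not 2 R 1.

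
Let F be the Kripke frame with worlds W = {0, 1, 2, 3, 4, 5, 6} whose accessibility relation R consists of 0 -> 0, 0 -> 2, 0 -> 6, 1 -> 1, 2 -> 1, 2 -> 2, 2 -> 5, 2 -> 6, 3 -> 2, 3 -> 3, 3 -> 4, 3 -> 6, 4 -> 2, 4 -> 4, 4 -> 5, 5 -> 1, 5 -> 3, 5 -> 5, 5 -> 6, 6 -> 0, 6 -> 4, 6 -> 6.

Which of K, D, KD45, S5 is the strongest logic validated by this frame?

Serial (axiom D): yes — every world has a successor (e.g. 0 R 0).
Euclidean (axiom 5): no — 0 R 6 and 0 R 2, but not 6 R 2.
Transitive (axiom 4): no — 0 R 2 and 2 R 1, but not 0 R 1.
Reflexive (axiom T): yes — every world is R-related to itself.
So F validates K, D; KD45 would additionally require R to be Euclidean and transitive. The strongest is D.

D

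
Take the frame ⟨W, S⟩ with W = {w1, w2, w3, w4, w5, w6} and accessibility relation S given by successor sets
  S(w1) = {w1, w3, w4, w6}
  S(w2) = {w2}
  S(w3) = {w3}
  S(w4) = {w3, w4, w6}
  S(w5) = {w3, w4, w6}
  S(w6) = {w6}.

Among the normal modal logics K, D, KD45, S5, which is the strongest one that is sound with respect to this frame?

D

Serial (axiom D): yes — every world has a successor (e.g. w1 S w1).
Euclidean (axiom 5): no — w1 S w3 and w1 S w4, but not w3 S w4.
Transitive (axiom 4): yes — every two-step S-path is closed by a direct edge.
Reflexive (axiom T): no — w5 is not related to itself.
So F validates K, D; KD45 would additionally require S to be Euclidean. The strongest is D.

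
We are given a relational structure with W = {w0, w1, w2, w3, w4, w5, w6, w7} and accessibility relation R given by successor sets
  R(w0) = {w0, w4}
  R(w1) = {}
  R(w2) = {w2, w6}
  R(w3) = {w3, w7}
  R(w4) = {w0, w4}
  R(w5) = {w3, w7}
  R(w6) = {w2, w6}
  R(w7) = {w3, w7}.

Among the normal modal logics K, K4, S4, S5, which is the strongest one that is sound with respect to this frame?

Transitive (axiom 4): yes — every two-step R-path is closed by a direct edge.
Reflexive (axiom T): no — w1 is not related to itself.
Euclidean (axiom 5): yes — any two successors of a common world are R-related.
So F validates K, K4; S4 would additionally require R to be reflexive. The strongest is K4.

K4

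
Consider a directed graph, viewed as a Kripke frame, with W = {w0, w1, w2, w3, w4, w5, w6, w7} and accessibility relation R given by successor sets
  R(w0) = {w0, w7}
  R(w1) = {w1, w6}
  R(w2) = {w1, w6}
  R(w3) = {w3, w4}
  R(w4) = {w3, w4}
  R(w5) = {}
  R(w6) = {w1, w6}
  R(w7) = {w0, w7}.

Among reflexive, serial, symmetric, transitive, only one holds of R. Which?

Reflexive: no — w2 is not related to itself.
Serial: no — w5 has no R-successor.
Symmetric: no — w2 R w1 but not w1 R w2.
Transitive: yes — every two-step R-path is closed by a direct edge.
Only transitive holds.

transitive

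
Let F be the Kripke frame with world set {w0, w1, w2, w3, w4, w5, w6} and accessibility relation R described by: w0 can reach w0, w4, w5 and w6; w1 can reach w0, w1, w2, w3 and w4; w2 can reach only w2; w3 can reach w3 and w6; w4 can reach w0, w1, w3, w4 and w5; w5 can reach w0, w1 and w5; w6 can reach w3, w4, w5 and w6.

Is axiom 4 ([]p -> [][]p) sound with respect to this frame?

No

The schema 4 characterises exactly the transitive frames.
Transitive: no — w0 R w4 and w4 R w1, but not w0 R w1.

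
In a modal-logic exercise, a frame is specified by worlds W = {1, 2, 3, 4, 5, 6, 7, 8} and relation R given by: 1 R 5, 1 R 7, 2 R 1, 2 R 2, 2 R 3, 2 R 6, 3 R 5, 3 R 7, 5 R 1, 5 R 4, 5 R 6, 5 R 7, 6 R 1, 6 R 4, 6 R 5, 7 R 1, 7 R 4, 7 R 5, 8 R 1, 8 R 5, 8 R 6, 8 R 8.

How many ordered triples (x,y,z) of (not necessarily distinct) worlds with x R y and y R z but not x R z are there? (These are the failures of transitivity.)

Enumerating: (1,5,1), (1,5,4), (1,5,6), (1,7,1), (1,7,4), (2,1,5), (2,1,7), (2,3,5), (2,3,7), (2,6,4), (2,6,5), (3,5,1), … and 17 more.
Total: 29.

29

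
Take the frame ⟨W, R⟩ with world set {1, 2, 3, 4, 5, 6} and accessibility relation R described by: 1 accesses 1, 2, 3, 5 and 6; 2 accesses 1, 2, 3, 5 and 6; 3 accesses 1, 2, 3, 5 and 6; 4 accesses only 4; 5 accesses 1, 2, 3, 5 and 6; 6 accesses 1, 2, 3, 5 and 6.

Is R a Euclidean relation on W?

Yes

Euclidean: yes — any two successors of a common world are R-related.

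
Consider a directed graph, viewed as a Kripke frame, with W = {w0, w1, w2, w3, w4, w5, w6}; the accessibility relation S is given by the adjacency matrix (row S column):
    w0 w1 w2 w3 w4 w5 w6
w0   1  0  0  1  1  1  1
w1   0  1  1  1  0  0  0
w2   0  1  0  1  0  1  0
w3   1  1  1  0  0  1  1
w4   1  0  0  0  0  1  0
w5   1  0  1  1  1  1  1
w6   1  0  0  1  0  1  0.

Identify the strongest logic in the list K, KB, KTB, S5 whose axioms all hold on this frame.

KB

Symmetric (axiom B): yes — every pair in S has its reverse in S.
Reflexive (axiom T): no — w2 is not related to itself.
Euclidean (axiom 5): no — w0 S w3 and w0 S w4, but not w3 S w4.
So F validates K, KB; KTB would additionally require S to be reflexive. The strongest is KB.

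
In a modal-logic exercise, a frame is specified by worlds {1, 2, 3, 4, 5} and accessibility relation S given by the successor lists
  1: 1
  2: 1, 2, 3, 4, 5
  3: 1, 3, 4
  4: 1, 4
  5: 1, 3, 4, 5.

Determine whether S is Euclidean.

Euclidean: no — 2 S 1 and 2 S 3, but not 1 S 3.

No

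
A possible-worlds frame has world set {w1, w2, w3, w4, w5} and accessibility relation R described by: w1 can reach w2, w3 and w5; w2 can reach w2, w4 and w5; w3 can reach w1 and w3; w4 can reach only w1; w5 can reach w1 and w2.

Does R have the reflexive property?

Reflexive: no — w1 is not related to itself.

No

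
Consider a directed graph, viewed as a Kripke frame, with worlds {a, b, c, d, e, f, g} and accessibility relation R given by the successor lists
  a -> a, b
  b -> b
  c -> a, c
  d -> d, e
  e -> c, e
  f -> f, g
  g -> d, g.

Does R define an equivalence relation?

No

Reflexive: yes — every world is R-related to itself.
Symmetric: no — a R b but not b R a.
Transitive: no — c R a and a R b, but not c R b.
So R is not an equivalence relation.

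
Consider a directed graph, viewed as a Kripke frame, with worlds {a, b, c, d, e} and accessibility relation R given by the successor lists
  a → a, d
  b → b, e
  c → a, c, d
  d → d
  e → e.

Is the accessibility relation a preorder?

Yes

Reflexive: yes — every world is R-related to itself.
Transitive: yes — every two-step R-path is closed by a direct edge.
So R is a preorder.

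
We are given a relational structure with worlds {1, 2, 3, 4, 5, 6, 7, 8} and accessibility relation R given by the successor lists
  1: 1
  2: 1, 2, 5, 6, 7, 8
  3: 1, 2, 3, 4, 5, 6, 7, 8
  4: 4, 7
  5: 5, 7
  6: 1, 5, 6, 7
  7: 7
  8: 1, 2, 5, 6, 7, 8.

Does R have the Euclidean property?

Euclidean: no — 2 R 1 and 2 R 5, but not 1 R 5.

No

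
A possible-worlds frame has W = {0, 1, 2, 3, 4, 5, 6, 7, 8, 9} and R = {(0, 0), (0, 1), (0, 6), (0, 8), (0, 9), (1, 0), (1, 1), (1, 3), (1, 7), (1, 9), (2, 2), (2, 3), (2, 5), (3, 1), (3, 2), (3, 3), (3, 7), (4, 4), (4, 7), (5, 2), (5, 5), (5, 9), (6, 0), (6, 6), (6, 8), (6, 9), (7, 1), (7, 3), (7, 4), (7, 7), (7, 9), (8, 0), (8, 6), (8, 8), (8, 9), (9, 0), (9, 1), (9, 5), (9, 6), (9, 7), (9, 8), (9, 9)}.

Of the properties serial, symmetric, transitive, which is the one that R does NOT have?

transitive

Serial: yes — every world has a successor (e.g. 0 R 0).
Symmetric: yes — every pair in R has its reverse in R.
Transitive: no — 0 R 1 and 1 R 3, but not 0 R 3.
Only transitive fails.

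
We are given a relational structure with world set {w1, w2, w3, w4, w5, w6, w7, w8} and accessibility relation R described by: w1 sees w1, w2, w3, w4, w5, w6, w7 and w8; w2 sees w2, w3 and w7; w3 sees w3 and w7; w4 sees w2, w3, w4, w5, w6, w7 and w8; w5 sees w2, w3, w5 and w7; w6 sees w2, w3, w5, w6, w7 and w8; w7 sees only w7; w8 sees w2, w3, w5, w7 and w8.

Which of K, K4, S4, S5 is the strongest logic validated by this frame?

Transitive (axiom 4): yes — every two-step R-path is closed by a direct edge.
Reflexive (axiom T): yes — every world is R-related to itself.
Euclidean (axiom 5): no — w1 R w2 and w1 R w4, but not w2 R w4.
So F validates K, K4, S4; S5 would additionally require R to be Euclidean. The strongest is S4.

S4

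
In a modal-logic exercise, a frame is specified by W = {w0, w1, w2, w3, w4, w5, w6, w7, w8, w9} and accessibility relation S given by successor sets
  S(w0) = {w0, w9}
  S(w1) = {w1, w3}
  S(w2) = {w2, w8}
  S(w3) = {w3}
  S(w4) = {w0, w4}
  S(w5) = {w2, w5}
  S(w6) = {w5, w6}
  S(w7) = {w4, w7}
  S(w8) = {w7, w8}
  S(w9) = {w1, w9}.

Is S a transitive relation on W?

Transitive: no — w0 S w9 and w9 S w1, but not w0 S w1.

No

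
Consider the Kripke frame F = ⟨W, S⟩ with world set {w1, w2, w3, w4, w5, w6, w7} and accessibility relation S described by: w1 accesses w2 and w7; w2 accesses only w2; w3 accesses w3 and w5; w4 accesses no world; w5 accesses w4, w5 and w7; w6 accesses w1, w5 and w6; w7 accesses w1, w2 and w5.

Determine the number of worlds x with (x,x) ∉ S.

3

Enumerating: w1, w4, w7.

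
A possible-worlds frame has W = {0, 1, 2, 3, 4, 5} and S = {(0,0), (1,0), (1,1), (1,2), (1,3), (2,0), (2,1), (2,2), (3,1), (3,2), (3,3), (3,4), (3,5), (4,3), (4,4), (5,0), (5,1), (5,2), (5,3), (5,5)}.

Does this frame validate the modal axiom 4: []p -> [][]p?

No

By correspondence theory, 4 is valid on a frame iff S is transitive.
Transitive: no — 1 S 3 and 3 S 4, but not 1 S 4.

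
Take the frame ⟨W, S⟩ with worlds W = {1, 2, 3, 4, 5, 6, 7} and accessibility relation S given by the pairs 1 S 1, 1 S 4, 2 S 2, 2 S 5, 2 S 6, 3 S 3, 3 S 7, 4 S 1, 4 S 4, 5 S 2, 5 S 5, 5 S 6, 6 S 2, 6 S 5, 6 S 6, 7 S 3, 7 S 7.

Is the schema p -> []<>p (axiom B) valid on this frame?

Yes

By correspondence theory, B is valid on a frame iff S is symmetric.
Symmetric: yes — every pair in S has its reverse in S.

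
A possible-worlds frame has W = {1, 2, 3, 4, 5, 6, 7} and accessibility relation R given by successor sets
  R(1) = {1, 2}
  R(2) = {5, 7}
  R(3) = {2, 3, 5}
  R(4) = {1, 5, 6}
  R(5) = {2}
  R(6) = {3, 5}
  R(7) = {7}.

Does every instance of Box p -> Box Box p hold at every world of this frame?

By correspondence theory, 4 is valid on a frame iff R is transitive.
Transitive: no — 1 R 2 and 2 R 5, but not 1 R 5.

No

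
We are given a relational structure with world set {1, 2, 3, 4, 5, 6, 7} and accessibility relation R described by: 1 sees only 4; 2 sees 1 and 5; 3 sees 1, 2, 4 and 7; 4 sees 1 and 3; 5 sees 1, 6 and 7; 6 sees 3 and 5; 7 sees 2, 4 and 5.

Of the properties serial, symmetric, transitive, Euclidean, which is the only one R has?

Serial: yes — every world has a successor (e.g. 1 R 4).
Symmetric: no — 2 R 1 but not 1 R 2.
Transitive: no — 1 R 4 and 4 R 3, but not 1 R 3.
Euclidean: no — 2 R 1 and 2 R 5, but not 1 R 5.
Only serial holds.

serial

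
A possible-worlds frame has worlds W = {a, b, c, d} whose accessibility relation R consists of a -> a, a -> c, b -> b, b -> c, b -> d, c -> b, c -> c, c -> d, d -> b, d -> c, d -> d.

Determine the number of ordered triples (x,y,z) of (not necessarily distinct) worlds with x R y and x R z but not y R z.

Enumerating: (a,c,a).

1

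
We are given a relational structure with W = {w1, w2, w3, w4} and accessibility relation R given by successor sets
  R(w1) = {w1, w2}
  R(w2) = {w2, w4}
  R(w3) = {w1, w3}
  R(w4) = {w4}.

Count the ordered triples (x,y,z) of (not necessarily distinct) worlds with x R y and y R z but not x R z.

2

Enumerating: (w1,w2,w4), (w3,w1,w2).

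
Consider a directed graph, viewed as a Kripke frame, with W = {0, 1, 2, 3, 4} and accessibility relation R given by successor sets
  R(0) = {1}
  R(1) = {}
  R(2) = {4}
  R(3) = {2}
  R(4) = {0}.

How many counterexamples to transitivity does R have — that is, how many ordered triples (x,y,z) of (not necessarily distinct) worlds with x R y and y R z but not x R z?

3

Enumerating: (2,4,0), (3,2,4), (4,0,1).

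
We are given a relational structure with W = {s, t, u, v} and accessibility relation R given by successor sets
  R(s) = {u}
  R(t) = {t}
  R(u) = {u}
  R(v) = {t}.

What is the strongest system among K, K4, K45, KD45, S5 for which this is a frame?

Transitive (axiom 4): yes — every two-step R-path is closed by a direct edge.
Euclidean (axiom 5): yes — any two successors of a common world are R-related.
Serial (axiom D): yes — every world has a successor (e.g. s R u).
Reflexive (axiom T): no — s is not related to itself.
So F validates K, K4, K45, KD45; S5 would additionally require R to be reflexive. The strongest is KD45.

KD45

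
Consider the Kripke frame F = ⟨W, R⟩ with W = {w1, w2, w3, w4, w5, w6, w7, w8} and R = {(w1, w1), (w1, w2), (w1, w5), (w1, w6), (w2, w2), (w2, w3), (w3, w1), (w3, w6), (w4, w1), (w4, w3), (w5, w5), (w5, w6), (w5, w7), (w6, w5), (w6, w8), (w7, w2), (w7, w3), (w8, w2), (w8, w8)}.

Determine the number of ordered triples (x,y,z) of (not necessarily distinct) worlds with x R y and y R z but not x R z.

22

Enumerating: (w1,w2,w3), (w1,w5,w7), (w1,w6,w8), (w2,w3,w1), (w2,w3,w6), (w3,w1,w2), (w3,w1,w5), (w3,w6,w5), (w3,w6,w8), (w4,w1,w2), (w4,w1,w5), (w4,w1,w6), … and 10 more.
Total: 22.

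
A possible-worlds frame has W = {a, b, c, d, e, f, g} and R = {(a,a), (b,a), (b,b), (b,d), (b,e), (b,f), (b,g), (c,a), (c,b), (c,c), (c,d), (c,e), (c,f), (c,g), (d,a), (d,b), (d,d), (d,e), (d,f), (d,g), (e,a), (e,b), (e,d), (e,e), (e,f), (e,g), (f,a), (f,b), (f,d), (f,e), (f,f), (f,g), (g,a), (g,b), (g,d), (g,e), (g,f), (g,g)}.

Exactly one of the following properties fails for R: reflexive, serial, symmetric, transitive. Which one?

Reflexive: yes — every world is R-related to itself.
Serial: yes — every world has a successor (e.g. a R a).
Symmetric: no — b R a but not a R b.
Transitive: yes — every two-step R-path is closed by a direct edge.
Only symmetric fails.

symmetric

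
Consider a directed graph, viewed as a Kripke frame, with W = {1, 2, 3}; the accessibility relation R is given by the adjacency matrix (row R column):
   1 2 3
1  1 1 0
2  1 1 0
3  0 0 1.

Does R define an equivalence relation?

Yes

Reflexive: yes — every world is R-related to itself.
Symmetric: yes — every pair in R has its reverse in R.
Transitive: yes — every two-step R-path is closed by a direct edge.
So R is an equivalence relation.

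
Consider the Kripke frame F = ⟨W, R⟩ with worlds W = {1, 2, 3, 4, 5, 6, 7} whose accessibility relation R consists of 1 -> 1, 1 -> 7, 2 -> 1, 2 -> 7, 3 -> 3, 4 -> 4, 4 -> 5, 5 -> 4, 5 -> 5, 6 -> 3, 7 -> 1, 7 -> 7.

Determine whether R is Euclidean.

Yes

Euclidean: yes — any two successors of a common world are R-related.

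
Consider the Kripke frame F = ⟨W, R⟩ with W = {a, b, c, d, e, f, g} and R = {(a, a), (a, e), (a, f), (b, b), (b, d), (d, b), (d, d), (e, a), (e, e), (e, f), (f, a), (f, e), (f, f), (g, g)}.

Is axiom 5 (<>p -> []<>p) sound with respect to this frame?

Yes

The schema 5 characterises exactly the Euclidean frames.
Euclidean: yes — any two successors of a common world are R-related.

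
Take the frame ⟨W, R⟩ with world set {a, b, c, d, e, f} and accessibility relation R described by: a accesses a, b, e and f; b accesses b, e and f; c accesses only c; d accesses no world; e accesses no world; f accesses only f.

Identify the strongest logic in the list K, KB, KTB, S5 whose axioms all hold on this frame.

K

Symmetric (axiom B): no — a R b but not b R a.
Reflexive (axiom T): no — d is not related to itself.
Euclidean (axiom 5): no — a R e and a R b, but not e R b.
So F validates K; KB would additionally require R to be symmetric. The strongest is K.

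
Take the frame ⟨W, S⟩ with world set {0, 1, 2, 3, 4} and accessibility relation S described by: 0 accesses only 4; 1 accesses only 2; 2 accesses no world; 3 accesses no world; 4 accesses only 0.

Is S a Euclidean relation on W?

No

Euclidean: no — 0 S 4 and 0 S 4, but not 4 S 4.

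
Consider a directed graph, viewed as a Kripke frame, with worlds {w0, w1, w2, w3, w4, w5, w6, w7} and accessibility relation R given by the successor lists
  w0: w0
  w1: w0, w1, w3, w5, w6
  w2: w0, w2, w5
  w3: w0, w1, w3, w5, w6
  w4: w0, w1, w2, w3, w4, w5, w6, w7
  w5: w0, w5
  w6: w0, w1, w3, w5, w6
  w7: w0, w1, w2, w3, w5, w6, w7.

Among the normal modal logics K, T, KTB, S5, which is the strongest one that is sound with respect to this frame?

T

Reflexive (axiom T): yes — every world is R-related to itself.
Symmetric (axiom B): no — w1 R w0 but not w0 R w1.
Euclidean (axiom 5): no — w1 R w0 and w1 R w3, but not w0 R w3.
So F validates K, T; KTB would additionally require R to be symmetric. The strongest is T.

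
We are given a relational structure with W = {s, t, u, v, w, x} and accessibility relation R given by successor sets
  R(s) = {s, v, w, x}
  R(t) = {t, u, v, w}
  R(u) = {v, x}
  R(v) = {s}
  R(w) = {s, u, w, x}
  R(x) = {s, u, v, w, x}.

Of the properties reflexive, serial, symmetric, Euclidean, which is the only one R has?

serial

Reflexive: no — u is not related to itself.
Serial: yes — every world has a successor (e.g. s R s).
Symmetric: no — t R u but not u R t.
Euclidean: no — s R v and s R w, but not v R w.
Only serial holds.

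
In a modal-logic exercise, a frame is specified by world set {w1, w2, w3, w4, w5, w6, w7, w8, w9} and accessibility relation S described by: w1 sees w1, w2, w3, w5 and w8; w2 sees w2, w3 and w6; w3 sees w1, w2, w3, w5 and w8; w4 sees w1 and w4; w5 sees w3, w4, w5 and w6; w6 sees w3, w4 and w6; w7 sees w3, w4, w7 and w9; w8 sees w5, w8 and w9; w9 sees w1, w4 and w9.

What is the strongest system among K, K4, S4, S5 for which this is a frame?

Transitive (axiom 4): no — w1 S w2 and w2 S w6, but not w1 S w6.
Reflexive (axiom T): yes — every world is S-related to itself.
Euclidean (axiom 5): no — w1 S w2 and w1 S w5, but not w2 S w5.
So F validates K; K4 would additionally require S to be transitive. The strongest is K.

K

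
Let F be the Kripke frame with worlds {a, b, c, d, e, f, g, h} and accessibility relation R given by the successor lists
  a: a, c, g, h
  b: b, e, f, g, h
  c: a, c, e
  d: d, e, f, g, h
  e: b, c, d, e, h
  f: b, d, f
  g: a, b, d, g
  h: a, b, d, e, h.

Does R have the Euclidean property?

No

Euclidean: no — a R c and a R g, but not c R g.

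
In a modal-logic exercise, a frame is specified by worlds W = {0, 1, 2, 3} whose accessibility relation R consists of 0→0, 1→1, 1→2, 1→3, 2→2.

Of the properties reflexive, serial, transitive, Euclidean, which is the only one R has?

Reflexive: no — 3 is not related to itself.
Serial: no — 3 has no R-successor.
Transitive: yes — every two-step R-path is closed by a direct edge.
Euclidean: no — 1 R 2 and 1 R 3, but not 2 R 3.
Only transitive holds.

transitive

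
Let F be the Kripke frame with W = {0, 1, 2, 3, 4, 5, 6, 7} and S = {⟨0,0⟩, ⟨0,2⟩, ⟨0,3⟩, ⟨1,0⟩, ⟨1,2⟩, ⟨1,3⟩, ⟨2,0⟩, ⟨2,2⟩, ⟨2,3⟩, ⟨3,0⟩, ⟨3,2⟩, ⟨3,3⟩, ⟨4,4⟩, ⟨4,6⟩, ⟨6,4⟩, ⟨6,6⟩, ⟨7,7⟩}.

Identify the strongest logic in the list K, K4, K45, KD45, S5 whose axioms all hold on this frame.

Transitive (axiom 4): yes — every two-step S-path is closed by a direct edge.
Euclidean (axiom 5): yes — any two successors of a common world are S-related.
Serial (axiom D): no — 5 has no S-successor.
Reflexive (axiom T): no — 1 is not related to itself.
So F validates K, K4, K45; KD45 would additionally require S to be serial. The strongest is K45.

K45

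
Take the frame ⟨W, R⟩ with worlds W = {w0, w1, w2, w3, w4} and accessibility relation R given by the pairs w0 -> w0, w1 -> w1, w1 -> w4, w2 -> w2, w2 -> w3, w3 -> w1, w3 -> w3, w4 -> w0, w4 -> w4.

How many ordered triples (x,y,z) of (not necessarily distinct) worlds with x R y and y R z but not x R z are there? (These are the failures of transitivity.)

3

Enumerating: (w1,w4,w0), (w2,w3,w1), (w3,w1,w4).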